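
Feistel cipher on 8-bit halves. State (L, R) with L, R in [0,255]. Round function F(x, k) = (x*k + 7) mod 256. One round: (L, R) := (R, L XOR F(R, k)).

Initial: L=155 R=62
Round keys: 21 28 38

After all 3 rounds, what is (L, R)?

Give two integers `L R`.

Answer: 145 11

Derivation:
Round 1 (k=21): L=62 R=134
Round 2 (k=28): L=134 R=145
Round 3 (k=38): L=145 R=11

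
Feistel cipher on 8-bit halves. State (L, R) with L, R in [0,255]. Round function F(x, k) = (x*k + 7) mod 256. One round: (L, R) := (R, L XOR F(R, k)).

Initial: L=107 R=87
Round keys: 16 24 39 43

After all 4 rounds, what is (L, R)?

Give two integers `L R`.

Round 1 (k=16): L=87 R=28
Round 2 (k=24): L=28 R=240
Round 3 (k=39): L=240 R=139
Round 4 (k=43): L=139 R=144

Answer: 139 144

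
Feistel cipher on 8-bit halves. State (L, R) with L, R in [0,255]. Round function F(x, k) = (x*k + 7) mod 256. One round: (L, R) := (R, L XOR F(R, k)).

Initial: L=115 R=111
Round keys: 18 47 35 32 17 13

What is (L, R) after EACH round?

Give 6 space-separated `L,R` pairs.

Answer: 111,166 166,238 238,55 55,9 9,151 151,187

Derivation:
Round 1 (k=18): L=111 R=166
Round 2 (k=47): L=166 R=238
Round 3 (k=35): L=238 R=55
Round 4 (k=32): L=55 R=9
Round 5 (k=17): L=9 R=151
Round 6 (k=13): L=151 R=187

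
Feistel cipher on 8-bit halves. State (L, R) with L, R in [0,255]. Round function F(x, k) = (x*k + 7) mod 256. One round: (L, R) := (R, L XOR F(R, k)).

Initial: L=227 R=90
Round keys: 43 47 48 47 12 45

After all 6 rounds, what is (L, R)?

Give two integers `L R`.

Answer: 178 12

Derivation:
Round 1 (k=43): L=90 R=198
Round 2 (k=47): L=198 R=59
Round 3 (k=48): L=59 R=209
Round 4 (k=47): L=209 R=93
Round 5 (k=12): L=93 R=178
Round 6 (k=45): L=178 R=12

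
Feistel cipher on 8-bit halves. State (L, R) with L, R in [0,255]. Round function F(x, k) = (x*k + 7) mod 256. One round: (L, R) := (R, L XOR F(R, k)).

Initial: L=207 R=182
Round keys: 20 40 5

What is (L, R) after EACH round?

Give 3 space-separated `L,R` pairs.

Answer: 182,240 240,49 49,12

Derivation:
Round 1 (k=20): L=182 R=240
Round 2 (k=40): L=240 R=49
Round 3 (k=5): L=49 R=12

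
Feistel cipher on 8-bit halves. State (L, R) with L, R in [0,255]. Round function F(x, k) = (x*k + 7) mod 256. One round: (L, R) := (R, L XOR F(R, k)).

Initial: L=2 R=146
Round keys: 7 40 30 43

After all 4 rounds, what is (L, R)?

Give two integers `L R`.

Round 1 (k=7): L=146 R=7
Round 2 (k=40): L=7 R=141
Round 3 (k=30): L=141 R=138
Round 4 (k=43): L=138 R=184

Answer: 138 184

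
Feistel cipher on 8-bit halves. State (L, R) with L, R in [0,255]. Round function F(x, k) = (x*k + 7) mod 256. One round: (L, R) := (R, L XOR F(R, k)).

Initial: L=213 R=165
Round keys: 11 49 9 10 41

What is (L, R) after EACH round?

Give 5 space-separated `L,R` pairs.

Round 1 (k=11): L=165 R=203
Round 2 (k=49): L=203 R=71
Round 3 (k=9): L=71 R=77
Round 4 (k=10): L=77 R=78
Round 5 (k=41): L=78 R=200

Answer: 165,203 203,71 71,77 77,78 78,200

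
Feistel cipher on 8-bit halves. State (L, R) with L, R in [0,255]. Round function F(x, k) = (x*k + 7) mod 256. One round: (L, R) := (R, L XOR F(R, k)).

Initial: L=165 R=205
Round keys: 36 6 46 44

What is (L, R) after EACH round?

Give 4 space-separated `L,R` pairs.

Answer: 205,126 126,54 54,197 197,213

Derivation:
Round 1 (k=36): L=205 R=126
Round 2 (k=6): L=126 R=54
Round 3 (k=46): L=54 R=197
Round 4 (k=44): L=197 R=213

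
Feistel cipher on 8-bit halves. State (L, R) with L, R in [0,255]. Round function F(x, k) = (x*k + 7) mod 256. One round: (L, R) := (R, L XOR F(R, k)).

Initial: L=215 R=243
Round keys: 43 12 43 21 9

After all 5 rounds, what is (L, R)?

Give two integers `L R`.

Round 1 (k=43): L=243 R=15
Round 2 (k=12): L=15 R=72
Round 3 (k=43): L=72 R=16
Round 4 (k=21): L=16 R=31
Round 5 (k=9): L=31 R=14

Answer: 31 14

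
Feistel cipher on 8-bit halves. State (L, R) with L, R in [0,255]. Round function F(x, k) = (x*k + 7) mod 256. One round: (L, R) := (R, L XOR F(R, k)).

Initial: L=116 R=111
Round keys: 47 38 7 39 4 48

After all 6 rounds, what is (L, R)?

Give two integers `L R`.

Round 1 (k=47): L=111 R=28
Round 2 (k=38): L=28 R=64
Round 3 (k=7): L=64 R=219
Round 4 (k=39): L=219 R=36
Round 5 (k=4): L=36 R=76
Round 6 (k=48): L=76 R=99

Answer: 76 99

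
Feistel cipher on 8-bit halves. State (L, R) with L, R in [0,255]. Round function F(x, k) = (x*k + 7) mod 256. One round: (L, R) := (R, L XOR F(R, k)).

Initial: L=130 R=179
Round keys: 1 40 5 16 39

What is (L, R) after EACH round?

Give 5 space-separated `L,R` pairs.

Answer: 179,56 56,116 116,115 115,67 67,79

Derivation:
Round 1 (k=1): L=179 R=56
Round 2 (k=40): L=56 R=116
Round 3 (k=5): L=116 R=115
Round 4 (k=16): L=115 R=67
Round 5 (k=39): L=67 R=79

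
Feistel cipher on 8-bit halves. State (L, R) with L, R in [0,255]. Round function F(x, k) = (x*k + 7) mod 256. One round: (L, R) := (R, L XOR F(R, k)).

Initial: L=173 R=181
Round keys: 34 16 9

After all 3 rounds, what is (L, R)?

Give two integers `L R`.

Round 1 (k=34): L=181 R=188
Round 2 (k=16): L=188 R=114
Round 3 (k=9): L=114 R=181

Answer: 114 181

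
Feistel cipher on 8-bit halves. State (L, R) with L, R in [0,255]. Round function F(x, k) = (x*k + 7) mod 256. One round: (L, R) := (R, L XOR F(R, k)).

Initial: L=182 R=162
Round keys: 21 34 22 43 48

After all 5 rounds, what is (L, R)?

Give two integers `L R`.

Round 1 (k=21): L=162 R=231
Round 2 (k=34): L=231 R=23
Round 3 (k=22): L=23 R=230
Round 4 (k=43): L=230 R=190
Round 5 (k=48): L=190 R=65

Answer: 190 65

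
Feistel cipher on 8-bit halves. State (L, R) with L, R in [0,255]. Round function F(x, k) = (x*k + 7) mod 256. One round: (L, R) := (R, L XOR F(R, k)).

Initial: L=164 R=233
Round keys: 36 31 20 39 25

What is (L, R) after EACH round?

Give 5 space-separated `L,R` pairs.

Round 1 (k=36): L=233 R=111
Round 2 (k=31): L=111 R=145
Round 3 (k=20): L=145 R=52
Round 4 (k=39): L=52 R=98
Round 5 (k=25): L=98 R=173

Answer: 233,111 111,145 145,52 52,98 98,173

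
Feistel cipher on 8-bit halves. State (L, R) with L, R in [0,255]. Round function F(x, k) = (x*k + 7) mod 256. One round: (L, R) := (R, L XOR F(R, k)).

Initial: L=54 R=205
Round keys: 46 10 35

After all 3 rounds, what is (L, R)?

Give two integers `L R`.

Round 1 (k=46): L=205 R=235
Round 2 (k=10): L=235 R=248
Round 3 (k=35): L=248 R=4

Answer: 248 4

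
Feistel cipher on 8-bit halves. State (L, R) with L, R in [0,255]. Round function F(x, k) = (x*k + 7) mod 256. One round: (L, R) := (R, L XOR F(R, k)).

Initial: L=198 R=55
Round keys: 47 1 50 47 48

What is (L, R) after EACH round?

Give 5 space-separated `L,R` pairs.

Answer: 55,230 230,218 218,125 125,32 32,122

Derivation:
Round 1 (k=47): L=55 R=230
Round 2 (k=1): L=230 R=218
Round 3 (k=50): L=218 R=125
Round 4 (k=47): L=125 R=32
Round 5 (k=48): L=32 R=122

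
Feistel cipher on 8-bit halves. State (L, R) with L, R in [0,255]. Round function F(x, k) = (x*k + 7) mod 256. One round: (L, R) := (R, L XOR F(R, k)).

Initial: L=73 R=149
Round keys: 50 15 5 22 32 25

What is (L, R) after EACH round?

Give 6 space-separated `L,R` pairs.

Round 1 (k=50): L=149 R=104
Round 2 (k=15): L=104 R=138
Round 3 (k=5): L=138 R=209
Round 4 (k=22): L=209 R=119
Round 5 (k=32): L=119 R=54
Round 6 (k=25): L=54 R=58

Answer: 149,104 104,138 138,209 209,119 119,54 54,58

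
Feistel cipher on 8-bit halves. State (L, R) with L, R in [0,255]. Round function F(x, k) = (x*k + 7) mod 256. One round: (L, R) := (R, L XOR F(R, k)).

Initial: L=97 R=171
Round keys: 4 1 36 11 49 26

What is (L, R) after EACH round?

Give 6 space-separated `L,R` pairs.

Round 1 (k=4): L=171 R=210
Round 2 (k=1): L=210 R=114
Round 3 (k=36): L=114 R=221
Round 4 (k=11): L=221 R=244
Round 5 (k=49): L=244 R=102
Round 6 (k=26): L=102 R=151

Answer: 171,210 210,114 114,221 221,244 244,102 102,151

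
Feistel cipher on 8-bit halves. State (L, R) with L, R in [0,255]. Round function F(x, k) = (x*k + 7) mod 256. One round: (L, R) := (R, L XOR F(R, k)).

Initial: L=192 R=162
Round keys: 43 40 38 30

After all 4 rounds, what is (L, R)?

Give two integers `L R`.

Answer: 72 90

Derivation:
Round 1 (k=43): L=162 R=253
Round 2 (k=40): L=253 R=45
Round 3 (k=38): L=45 R=72
Round 4 (k=30): L=72 R=90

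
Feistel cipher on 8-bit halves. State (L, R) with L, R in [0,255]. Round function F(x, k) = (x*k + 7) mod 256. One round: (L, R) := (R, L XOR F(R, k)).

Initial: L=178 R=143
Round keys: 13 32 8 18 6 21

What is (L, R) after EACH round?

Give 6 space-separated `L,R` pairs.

Answer: 143,248 248,136 136,191 191,253 253,74 74,228

Derivation:
Round 1 (k=13): L=143 R=248
Round 2 (k=32): L=248 R=136
Round 3 (k=8): L=136 R=191
Round 4 (k=18): L=191 R=253
Round 5 (k=6): L=253 R=74
Round 6 (k=21): L=74 R=228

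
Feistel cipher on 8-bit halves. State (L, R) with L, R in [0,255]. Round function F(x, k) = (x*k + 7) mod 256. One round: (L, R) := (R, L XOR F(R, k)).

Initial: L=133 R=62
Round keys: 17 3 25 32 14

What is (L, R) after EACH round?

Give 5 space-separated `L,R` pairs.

Answer: 62,160 160,217 217,152 152,222 222,179

Derivation:
Round 1 (k=17): L=62 R=160
Round 2 (k=3): L=160 R=217
Round 3 (k=25): L=217 R=152
Round 4 (k=32): L=152 R=222
Round 5 (k=14): L=222 R=179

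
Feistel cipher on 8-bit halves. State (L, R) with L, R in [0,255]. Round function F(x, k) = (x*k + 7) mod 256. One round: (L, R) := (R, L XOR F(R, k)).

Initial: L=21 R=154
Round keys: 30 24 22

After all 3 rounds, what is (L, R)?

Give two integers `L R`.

Round 1 (k=30): L=154 R=6
Round 2 (k=24): L=6 R=13
Round 3 (k=22): L=13 R=35

Answer: 13 35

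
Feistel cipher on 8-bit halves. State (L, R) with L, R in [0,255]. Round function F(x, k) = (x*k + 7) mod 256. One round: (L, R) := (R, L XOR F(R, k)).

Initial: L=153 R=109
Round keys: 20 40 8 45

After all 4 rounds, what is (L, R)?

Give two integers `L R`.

Round 1 (k=20): L=109 R=18
Round 2 (k=40): L=18 R=186
Round 3 (k=8): L=186 R=197
Round 4 (k=45): L=197 R=18

Answer: 197 18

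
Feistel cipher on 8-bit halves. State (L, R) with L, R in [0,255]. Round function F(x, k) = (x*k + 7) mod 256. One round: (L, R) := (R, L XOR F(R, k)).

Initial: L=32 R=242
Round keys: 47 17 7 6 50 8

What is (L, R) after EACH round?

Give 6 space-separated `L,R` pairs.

Answer: 242,85 85,94 94,204 204,145 145,149 149,62

Derivation:
Round 1 (k=47): L=242 R=85
Round 2 (k=17): L=85 R=94
Round 3 (k=7): L=94 R=204
Round 4 (k=6): L=204 R=145
Round 5 (k=50): L=145 R=149
Round 6 (k=8): L=149 R=62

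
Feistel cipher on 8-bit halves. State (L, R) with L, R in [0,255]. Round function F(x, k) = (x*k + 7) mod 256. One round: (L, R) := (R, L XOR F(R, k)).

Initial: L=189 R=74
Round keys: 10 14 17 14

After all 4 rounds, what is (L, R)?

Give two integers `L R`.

Round 1 (k=10): L=74 R=86
Round 2 (k=14): L=86 R=241
Round 3 (k=17): L=241 R=94
Round 4 (k=14): L=94 R=218

Answer: 94 218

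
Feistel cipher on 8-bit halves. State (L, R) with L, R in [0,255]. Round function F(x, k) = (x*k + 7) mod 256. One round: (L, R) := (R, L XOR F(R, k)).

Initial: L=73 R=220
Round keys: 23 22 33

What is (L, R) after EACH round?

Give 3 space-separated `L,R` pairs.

Answer: 220,130 130,239 239,84

Derivation:
Round 1 (k=23): L=220 R=130
Round 2 (k=22): L=130 R=239
Round 3 (k=33): L=239 R=84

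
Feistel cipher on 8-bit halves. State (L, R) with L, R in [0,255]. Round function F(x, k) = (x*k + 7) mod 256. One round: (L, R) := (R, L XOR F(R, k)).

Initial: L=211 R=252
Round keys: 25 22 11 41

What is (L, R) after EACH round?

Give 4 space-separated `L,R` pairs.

Round 1 (k=25): L=252 R=112
Round 2 (k=22): L=112 R=91
Round 3 (k=11): L=91 R=128
Round 4 (k=41): L=128 R=220

Answer: 252,112 112,91 91,128 128,220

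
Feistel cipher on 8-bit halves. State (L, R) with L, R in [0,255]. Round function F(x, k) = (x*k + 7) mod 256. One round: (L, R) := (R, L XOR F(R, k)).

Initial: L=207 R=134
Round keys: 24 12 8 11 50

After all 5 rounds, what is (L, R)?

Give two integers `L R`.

Answer: 101 150

Derivation:
Round 1 (k=24): L=134 R=88
Round 2 (k=12): L=88 R=161
Round 3 (k=8): L=161 R=87
Round 4 (k=11): L=87 R=101
Round 5 (k=50): L=101 R=150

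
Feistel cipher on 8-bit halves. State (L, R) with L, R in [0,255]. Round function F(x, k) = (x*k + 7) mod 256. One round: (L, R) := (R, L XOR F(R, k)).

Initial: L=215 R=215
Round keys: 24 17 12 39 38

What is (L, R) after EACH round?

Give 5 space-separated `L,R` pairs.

Answer: 215,248 248,168 168,31 31,104 104,104

Derivation:
Round 1 (k=24): L=215 R=248
Round 2 (k=17): L=248 R=168
Round 3 (k=12): L=168 R=31
Round 4 (k=39): L=31 R=104
Round 5 (k=38): L=104 R=104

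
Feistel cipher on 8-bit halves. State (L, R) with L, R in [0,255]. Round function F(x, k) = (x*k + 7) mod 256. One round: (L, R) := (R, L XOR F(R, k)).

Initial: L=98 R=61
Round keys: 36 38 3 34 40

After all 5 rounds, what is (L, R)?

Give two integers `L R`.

Round 1 (k=36): L=61 R=249
Round 2 (k=38): L=249 R=192
Round 3 (k=3): L=192 R=190
Round 4 (k=34): L=190 R=131
Round 5 (k=40): L=131 R=193

Answer: 131 193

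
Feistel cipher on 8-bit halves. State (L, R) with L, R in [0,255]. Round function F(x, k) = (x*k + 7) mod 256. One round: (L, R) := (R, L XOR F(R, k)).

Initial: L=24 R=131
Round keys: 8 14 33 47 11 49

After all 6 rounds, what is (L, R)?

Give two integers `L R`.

Round 1 (k=8): L=131 R=7
Round 2 (k=14): L=7 R=234
Round 3 (k=33): L=234 R=54
Round 4 (k=47): L=54 R=27
Round 5 (k=11): L=27 R=6
Round 6 (k=49): L=6 R=54

Answer: 6 54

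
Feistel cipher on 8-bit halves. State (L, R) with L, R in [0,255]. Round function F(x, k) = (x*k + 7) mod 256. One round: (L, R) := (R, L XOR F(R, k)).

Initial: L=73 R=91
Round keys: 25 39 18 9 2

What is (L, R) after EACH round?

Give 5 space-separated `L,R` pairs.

Answer: 91,163 163,135 135,38 38,218 218,157

Derivation:
Round 1 (k=25): L=91 R=163
Round 2 (k=39): L=163 R=135
Round 3 (k=18): L=135 R=38
Round 4 (k=9): L=38 R=218
Round 5 (k=2): L=218 R=157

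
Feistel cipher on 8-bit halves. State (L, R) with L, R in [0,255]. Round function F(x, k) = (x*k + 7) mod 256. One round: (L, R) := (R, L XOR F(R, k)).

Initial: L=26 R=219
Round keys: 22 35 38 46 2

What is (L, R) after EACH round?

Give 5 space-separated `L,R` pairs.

Answer: 219,195 195,107 107,42 42,248 248,221

Derivation:
Round 1 (k=22): L=219 R=195
Round 2 (k=35): L=195 R=107
Round 3 (k=38): L=107 R=42
Round 4 (k=46): L=42 R=248
Round 5 (k=2): L=248 R=221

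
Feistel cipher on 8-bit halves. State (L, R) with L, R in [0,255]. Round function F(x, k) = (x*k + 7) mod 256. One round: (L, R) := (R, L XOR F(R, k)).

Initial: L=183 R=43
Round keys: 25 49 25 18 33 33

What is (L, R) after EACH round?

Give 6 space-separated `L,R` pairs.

Answer: 43,141 141,47 47,19 19,114 114,170 170,131

Derivation:
Round 1 (k=25): L=43 R=141
Round 2 (k=49): L=141 R=47
Round 3 (k=25): L=47 R=19
Round 4 (k=18): L=19 R=114
Round 5 (k=33): L=114 R=170
Round 6 (k=33): L=170 R=131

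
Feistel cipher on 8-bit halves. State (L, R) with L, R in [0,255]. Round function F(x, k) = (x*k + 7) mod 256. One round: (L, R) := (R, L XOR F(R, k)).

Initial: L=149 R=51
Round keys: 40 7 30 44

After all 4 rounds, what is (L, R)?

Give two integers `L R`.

Answer: 97 109

Derivation:
Round 1 (k=40): L=51 R=106
Round 2 (k=7): L=106 R=222
Round 3 (k=30): L=222 R=97
Round 4 (k=44): L=97 R=109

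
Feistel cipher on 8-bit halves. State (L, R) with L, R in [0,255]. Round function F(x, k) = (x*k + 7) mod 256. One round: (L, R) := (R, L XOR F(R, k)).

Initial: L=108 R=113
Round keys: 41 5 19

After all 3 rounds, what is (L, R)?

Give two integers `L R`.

Round 1 (k=41): L=113 R=76
Round 2 (k=5): L=76 R=242
Round 3 (k=19): L=242 R=177

Answer: 242 177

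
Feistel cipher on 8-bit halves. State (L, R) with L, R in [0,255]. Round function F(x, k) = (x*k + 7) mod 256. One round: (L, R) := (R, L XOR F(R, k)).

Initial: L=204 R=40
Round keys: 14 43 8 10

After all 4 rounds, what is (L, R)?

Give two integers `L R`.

Answer: 60 71

Derivation:
Round 1 (k=14): L=40 R=251
Round 2 (k=43): L=251 R=24
Round 3 (k=8): L=24 R=60
Round 4 (k=10): L=60 R=71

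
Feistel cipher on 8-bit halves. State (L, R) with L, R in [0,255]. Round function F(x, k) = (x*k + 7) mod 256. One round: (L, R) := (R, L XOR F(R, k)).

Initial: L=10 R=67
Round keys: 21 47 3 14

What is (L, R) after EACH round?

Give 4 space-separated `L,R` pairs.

Answer: 67,140 140,248 248,99 99,137

Derivation:
Round 1 (k=21): L=67 R=140
Round 2 (k=47): L=140 R=248
Round 3 (k=3): L=248 R=99
Round 4 (k=14): L=99 R=137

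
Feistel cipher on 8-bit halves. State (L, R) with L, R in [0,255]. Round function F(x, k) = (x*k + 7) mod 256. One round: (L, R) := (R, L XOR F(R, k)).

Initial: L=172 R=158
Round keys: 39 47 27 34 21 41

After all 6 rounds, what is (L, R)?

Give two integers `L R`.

Answer: 188 28

Derivation:
Round 1 (k=39): L=158 R=181
Round 2 (k=47): L=181 R=220
Round 3 (k=27): L=220 R=142
Round 4 (k=34): L=142 R=63
Round 5 (k=21): L=63 R=188
Round 6 (k=41): L=188 R=28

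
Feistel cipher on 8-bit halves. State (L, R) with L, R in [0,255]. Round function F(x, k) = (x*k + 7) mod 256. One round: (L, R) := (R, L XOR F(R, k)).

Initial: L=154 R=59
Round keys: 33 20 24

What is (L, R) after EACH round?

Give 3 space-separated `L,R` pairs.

Round 1 (k=33): L=59 R=56
Round 2 (k=20): L=56 R=92
Round 3 (k=24): L=92 R=159

Answer: 59,56 56,92 92,159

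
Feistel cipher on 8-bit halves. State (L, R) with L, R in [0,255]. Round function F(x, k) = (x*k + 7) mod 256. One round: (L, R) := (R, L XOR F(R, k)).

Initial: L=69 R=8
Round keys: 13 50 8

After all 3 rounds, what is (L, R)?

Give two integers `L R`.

Answer: 51 181

Derivation:
Round 1 (k=13): L=8 R=42
Round 2 (k=50): L=42 R=51
Round 3 (k=8): L=51 R=181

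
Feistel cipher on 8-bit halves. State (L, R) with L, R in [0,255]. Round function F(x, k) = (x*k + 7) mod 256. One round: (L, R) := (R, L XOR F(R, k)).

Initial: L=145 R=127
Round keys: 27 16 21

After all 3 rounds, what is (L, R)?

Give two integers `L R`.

Round 1 (k=27): L=127 R=253
Round 2 (k=16): L=253 R=168
Round 3 (k=21): L=168 R=50

Answer: 168 50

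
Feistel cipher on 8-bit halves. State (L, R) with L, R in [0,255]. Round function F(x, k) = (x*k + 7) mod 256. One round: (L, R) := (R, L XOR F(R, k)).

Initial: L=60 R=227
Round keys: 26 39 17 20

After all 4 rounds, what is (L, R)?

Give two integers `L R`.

Answer: 213 14

Derivation:
Round 1 (k=26): L=227 R=41
Round 2 (k=39): L=41 R=165
Round 3 (k=17): L=165 R=213
Round 4 (k=20): L=213 R=14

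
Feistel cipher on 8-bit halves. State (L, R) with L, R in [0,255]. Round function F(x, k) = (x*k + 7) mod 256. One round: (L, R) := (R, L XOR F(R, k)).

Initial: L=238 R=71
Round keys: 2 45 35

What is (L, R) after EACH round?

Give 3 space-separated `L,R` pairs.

Round 1 (k=2): L=71 R=123
Round 2 (k=45): L=123 R=225
Round 3 (k=35): L=225 R=177

Answer: 71,123 123,225 225,177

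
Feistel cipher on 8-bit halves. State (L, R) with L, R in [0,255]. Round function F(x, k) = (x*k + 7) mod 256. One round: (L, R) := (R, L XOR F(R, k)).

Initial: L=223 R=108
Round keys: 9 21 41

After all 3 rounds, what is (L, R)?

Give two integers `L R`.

Answer: 111 194

Derivation:
Round 1 (k=9): L=108 R=12
Round 2 (k=21): L=12 R=111
Round 3 (k=41): L=111 R=194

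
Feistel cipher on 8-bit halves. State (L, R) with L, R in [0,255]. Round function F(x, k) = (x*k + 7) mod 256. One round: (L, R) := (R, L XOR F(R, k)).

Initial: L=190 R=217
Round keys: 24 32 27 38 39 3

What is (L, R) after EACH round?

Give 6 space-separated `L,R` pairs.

Round 1 (k=24): L=217 R=225
Round 2 (k=32): L=225 R=254
Round 3 (k=27): L=254 R=48
Round 4 (k=38): L=48 R=217
Round 5 (k=39): L=217 R=38
Round 6 (k=3): L=38 R=160

Answer: 217,225 225,254 254,48 48,217 217,38 38,160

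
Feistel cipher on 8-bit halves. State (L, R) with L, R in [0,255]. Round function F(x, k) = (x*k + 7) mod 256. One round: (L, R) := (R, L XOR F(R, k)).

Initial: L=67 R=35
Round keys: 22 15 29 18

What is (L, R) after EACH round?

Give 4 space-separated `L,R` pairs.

Round 1 (k=22): L=35 R=74
Round 2 (k=15): L=74 R=126
Round 3 (k=29): L=126 R=7
Round 4 (k=18): L=7 R=251

Answer: 35,74 74,126 126,7 7,251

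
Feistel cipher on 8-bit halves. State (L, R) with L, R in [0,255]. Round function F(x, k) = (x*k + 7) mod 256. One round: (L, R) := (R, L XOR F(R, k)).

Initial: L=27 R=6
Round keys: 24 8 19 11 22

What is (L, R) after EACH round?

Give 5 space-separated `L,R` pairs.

Round 1 (k=24): L=6 R=140
Round 2 (k=8): L=140 R=97
Round 3 (k=19): L=97 R=182
Round 4 (k=11): L=182 R=184
Round 5 (k=22): L=184 R=97

Answer: 6,140 140,97 97,182 182,184 184,97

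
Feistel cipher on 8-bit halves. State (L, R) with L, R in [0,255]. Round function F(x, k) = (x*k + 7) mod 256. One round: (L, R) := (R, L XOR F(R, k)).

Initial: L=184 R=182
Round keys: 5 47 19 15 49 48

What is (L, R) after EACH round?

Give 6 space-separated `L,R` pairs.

Answer: 182,45 45,252 252,150 150,45 45,50 50,74

Derivation:
Round 1 (k=5): L=182 R=45
Round 2 (k=47): L=45 R=252
Round 3 (k=19): L=252 R=150
Round 4 (k=15): L=150 R=45
Round 5 (k=49): L=45 R=50
Round 6 (k=48): L=50 R=74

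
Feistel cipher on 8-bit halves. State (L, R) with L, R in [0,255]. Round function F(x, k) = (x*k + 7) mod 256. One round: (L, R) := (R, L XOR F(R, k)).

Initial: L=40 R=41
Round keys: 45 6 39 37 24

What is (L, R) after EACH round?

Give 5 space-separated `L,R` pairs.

Answer: 41,20 20,86 86,53 53,230 230,162

Derivation:
Round 1 (k=45): L=41 R=20
Round 2 (k=6): L=20 R=86
Round 3 (k=39): L=86 R=53
Round 4 (k=37): L=53 R=230
Round 5 (k=24): L=230 R=162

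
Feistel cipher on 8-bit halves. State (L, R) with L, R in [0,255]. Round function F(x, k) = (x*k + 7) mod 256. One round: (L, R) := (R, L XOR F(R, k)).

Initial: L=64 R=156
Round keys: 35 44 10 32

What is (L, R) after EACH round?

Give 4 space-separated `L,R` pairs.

Answer: 156,27 27,55 55,54 54,240

Derivation:
Round 1 (k=35): L=156 R=27
Round 2 (k=44): L=27 R=55
Round 3 (k=10): L=55 R=54
Round 4 (k=32): L=54 R=240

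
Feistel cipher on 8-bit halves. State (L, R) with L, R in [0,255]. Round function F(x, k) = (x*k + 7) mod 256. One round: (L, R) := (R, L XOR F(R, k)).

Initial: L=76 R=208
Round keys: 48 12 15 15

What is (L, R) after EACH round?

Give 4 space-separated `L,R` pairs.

Round 1 (k=48): L=208 R=75
Round 2 (k=12): L=75 R=91
Round 3 (k=15): L=91 R=23
Round 4 (k=15): L=23 R=59

Answer: 208,75 75,91 91,23 23,59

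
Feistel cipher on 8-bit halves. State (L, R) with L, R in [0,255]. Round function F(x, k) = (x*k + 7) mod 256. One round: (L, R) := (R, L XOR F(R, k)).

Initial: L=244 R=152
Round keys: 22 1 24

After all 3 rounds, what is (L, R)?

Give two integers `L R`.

Answer: 114 84

Derivation:
Round 1 (k=22): L=152 R=227
Round 2 (k=1): L=227 R=114
Round 3 (k=24): L=114 R=84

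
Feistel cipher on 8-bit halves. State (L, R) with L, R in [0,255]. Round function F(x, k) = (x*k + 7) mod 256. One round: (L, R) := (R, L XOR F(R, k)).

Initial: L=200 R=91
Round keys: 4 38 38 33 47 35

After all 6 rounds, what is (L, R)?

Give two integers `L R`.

Round 1 (k=4): L=91 R=187
Round 2 (k=38): L=187 R=146
Round 3 (k=38): L=146 R=8
Round 4 (k=33): L=8 R=157
Round 5 (k=47): L=157 R=210
Round 6 (k=35): L=210 R=32

Answer: 210 32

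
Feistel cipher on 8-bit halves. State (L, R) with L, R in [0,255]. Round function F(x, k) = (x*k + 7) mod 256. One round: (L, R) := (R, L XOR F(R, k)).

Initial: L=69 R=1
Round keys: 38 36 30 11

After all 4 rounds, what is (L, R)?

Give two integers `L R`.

Round 1 (k=38): L=1 R=104
Round 2 (k=36): L=104 R=166
Round 3 (k=30): L=166 R=19
Round 4 (k=11): L=19 R=126

Answer: 19 126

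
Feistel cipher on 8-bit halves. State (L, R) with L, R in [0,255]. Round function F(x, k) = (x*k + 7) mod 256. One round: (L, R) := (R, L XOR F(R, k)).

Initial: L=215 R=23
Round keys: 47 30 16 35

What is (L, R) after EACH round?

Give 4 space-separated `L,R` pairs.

Round 1 (k=47): L=23 R=151
Round 2 (k=30): L=151 R=174
Round 3 (k=16): L=174 R=112
Round 4 (k=35): L=112 R=249

Answer: 23,151 151,174 174,112 112,249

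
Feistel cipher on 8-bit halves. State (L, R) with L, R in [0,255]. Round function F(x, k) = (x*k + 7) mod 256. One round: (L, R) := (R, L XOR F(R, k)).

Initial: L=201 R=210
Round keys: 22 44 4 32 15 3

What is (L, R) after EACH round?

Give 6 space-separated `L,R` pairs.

Round 1 (k=22): L=210 R=218
Round 2 (k=44): L=218 R=173
Round 3 (k=4): L=173 R=97
Round 4 (k=32): L=97 R=138
Round 5 (k=15): L=138 R=124
Round 6 (k=3): L=124 R=241

Answer: 210,218 218,173 173,97 97,138 138,124 124,241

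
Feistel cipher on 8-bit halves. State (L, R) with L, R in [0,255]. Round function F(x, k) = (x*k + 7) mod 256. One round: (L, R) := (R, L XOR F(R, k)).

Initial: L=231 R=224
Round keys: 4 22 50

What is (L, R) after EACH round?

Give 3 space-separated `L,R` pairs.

Answer: 224,96 96,167 167,197

Derivation:
Round 1 (k=4): L=224 R=96
Round 2 (k=22): L=96 R=167
Round 3 (k=50): L=167 R=197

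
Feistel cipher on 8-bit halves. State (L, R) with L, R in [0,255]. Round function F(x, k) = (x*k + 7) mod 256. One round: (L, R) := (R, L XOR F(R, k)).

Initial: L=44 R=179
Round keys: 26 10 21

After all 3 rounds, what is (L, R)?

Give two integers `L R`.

Round 1 (k=26): L=179 R=25
Round 2 (k=10): L=25 R=178
Round 3 (k=21): L=178 R=184

Answer: 178 184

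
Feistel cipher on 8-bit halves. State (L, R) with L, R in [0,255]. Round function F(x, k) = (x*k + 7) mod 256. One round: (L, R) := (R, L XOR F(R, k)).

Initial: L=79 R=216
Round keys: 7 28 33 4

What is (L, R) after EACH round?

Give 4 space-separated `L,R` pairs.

Round 1 (k=7): L=216 R=160
Round 2 (k=28): L=160 R=95
Round 3 (k=33): L=95 R=230
Round 4 (k=4): L=230 R=192

Answer: 216,160 160,95 95,230 230,192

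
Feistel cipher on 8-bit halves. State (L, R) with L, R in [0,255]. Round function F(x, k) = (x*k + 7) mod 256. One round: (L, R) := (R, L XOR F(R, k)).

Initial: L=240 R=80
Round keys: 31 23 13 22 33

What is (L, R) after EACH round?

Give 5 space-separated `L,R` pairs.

Answer: 80,71 71,56 56,152 152,47 47,142

Derivation:
Round 1 (k=31): L=80 R=71
Round 2 (k=23): L=71 R=56
Round 3 (k=13): L=56 R=152
Round 4 (k=22): L=152 R=47
Round 5 (k=33): L=47 R=142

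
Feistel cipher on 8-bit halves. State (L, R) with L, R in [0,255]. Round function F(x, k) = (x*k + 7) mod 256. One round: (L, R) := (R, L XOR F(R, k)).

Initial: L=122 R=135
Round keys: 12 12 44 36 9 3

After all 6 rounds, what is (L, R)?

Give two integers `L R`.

Round 1 (k=12): L=135 R=33
Round 2 (k=12): L=33 R=20
Round 3 (k=44): L=20 R=86
Round 4 (k=36): L=86 R=11
Round 5 (k=9): L=11 R=60
Round 6 (k=3): L=60 R=176

Answer: 60 176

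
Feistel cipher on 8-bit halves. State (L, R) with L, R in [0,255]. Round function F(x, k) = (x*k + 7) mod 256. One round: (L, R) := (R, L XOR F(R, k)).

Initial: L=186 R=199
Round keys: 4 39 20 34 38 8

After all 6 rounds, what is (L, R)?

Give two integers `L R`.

Answer: 161 85

Derivation:
Round 1 (k=4): L=199 R=153
Round 2 (k=39): L=153 R=145
Round 3 (k=20): L=145 R=194
Round 4 (k=34): L=194 R=90
Round 5 (k=38): L=90 R=161
Round 6 (k=8): L=161 R=85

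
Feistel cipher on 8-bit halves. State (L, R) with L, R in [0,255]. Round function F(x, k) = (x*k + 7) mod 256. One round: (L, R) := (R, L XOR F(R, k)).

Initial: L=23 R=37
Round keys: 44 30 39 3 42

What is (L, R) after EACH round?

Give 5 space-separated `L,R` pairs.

Answer: 37,116 116,186 186,41 41,56 56,30

Derivation:
Round 1 (k=44): L=37 R=116
Round 2 (k=30): L=116 R=186
Round 3 (k=39): L=186 R=41
Round 4 (k=3): L=41 R=56
Round 5 (k=42): L=56 R=30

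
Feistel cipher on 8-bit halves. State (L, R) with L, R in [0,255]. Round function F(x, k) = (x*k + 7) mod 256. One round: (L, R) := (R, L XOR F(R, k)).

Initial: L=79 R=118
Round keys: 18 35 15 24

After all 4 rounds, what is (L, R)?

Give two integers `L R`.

Answer: 54 186

Derivation:
Round 1 (k=18): L=118 R=28
Round 2 (k=35): L=28 R=173
Round 3 (k=15): L=173 R=54
Round 4 (k=24): L=54 R=186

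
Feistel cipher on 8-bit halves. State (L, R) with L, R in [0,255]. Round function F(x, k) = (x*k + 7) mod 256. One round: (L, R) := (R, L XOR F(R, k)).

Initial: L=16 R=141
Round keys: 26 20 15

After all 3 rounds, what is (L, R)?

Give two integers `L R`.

Round 1 (k=26): L=141 R=73
Round 2 (k=20): L=73 R=54
Round 3 (k=15): L=54 R=120

Answer: 54 120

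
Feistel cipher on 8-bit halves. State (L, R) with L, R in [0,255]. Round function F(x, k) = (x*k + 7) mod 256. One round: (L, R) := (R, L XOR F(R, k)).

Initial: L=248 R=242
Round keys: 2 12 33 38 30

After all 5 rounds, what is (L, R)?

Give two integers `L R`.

Round 1 (k=2): L=242 R=19
Round 2 (k=12): L=19 R=25
Round 3 (k=33): L=25 R=83
Round 4 (k=38): L=83 R=64
Round 5 (k=30): L=64 R=212

Answer: 64 212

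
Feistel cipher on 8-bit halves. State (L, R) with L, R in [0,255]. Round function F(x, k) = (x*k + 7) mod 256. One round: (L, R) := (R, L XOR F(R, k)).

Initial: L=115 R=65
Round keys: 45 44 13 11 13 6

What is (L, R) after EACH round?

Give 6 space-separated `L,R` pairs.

Answer: 65,7 7,122 122,62 62,203 203,104 104,188

Derivation:
Round 1 (k=45): L=65 R=7
Round 2 (k=44): L=7 R=122
Round 3 (k=13): L=122 R=62
Round 4 (k=11): L=62 R=203
Round 5 (k=13): L=203 R=104
Round 6 (k=6): L=104 R=188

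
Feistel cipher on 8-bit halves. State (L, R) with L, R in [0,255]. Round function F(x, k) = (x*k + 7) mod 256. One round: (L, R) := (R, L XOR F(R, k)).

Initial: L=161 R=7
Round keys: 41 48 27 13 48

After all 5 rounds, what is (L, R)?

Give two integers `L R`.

Answer: 103 167

Derivation:
Round 1 (k=41): L=7 R=135
Round 2 (k=48): L=135 R=80
Round 3 (k=27): L=80 R=240
Round 4 (k=13): L=240 R=103
Round 5 (k=48): L=103 R=167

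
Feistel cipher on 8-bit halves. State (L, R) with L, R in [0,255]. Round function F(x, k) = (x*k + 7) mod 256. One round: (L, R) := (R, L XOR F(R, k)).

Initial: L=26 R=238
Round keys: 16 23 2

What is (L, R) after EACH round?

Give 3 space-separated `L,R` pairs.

Answer: 238,253 253,44 44,162

Derivation:
Round 1 (k=16): L=238 R=253
Round 2 (k=23): L=253 R=44
Round 3 (k=2): L=44 R=162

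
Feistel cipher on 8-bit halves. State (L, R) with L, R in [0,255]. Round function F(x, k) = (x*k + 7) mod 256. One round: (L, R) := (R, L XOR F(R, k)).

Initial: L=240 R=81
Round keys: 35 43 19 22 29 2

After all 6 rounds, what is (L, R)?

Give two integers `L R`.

Answer: 213 88

Derivation:
Round 1 (k=35): L=81 R=234
Round 2 (k=43): L=234 R=4
Round 3 (k=19): L=4 R=185
Round 4 (k=22): L=185 R=233
Round 5 (k=29): L=233 R=213
Round 6 (k=2): L=213 R=88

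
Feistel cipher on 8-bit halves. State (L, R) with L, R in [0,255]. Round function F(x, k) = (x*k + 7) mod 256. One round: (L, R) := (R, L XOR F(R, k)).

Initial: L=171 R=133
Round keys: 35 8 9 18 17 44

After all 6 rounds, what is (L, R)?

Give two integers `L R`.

Round 1 (k=35): L=133 R=157
Round 2 (k=8): L=157 R=106
Round 3 (k=9): L=106 R=92
Round 4 (k=18): L=92 R=21
Round 5 (k=17): L=21 R=48
Round 6 (k=44): L=48 R=82

Answer: 48 82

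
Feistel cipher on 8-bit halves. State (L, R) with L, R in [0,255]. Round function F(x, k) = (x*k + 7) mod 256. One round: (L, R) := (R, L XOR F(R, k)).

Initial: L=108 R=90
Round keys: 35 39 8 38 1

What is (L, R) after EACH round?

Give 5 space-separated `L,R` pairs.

Round 1 (k=35): L=90 R=57
Round 2 (k=39): L=57 R=236
Round 3 (k=8): L=236 R=94
Round 4 (k=38): L=94 R=23
Round 5 (k=1): L=23 R=64

Answer: 90,57 57,236 236,94 94,23 23,64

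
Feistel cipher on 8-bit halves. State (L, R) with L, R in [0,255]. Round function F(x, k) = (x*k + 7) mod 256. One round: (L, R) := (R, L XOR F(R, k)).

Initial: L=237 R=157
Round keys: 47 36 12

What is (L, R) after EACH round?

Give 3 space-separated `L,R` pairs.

Answer: 157,55 55,94 94,88

Derivation:
Round 1 (k=47): L=157 R=55
Round 2 (k=36): L=55 R=94
Round 3 (k=12): L=94 R=88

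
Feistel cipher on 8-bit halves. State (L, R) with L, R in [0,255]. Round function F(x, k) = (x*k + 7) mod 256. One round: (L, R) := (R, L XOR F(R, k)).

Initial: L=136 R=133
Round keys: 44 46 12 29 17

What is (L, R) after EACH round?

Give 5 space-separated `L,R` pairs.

Answer: 133,107 107,196 196,92 92,183 183,114

Derivation:
Round 1 (k=44): L=133 R=107
Round 2 (k=46): L=107 R=196
Round 3 (k=12): L=196 R=92
Round 4 (k=29): L=92 R=183
Round 5 (k=17): L=183 R=114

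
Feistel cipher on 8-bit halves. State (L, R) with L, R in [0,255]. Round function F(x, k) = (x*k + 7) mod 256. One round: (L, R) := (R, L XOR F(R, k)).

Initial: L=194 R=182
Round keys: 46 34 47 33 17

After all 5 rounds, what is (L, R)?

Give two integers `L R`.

Round 1 (k=46): L=182 R=121
Round 2 (k=34): L=121 R=175
Round 3 (k=47): L=175 R=81
Round 4 (k=33): L=81 R=215
Round 5 (k=17): L=215 R=31

Answer: 215 31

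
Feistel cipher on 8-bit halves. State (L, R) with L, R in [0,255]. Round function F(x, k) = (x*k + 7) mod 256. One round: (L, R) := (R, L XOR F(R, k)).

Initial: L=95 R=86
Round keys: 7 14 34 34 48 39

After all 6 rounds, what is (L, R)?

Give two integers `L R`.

Round 1 (k=7): L=86 R=62
Round 2 (k=14): L=62 R=61
Round 3 (k=34): L=61 R=31
Round 4 (k=34): L=31 R=24
Round 5 (k=48): L=24 R=152
Round 6 (k=39): L=152 R=55

Answer: 152 55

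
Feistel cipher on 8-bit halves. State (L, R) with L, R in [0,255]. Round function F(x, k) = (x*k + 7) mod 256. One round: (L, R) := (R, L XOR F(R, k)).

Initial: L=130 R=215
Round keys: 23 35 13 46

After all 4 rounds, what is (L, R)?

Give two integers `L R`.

Answer: 251 35

Derivation:
Round 1 (k=23): L=215 R=218
Round 2 (k=35): L=218 R=2
Round 3 (k=13): L=2 R=251
Round 4 (k=46): L=251 R=35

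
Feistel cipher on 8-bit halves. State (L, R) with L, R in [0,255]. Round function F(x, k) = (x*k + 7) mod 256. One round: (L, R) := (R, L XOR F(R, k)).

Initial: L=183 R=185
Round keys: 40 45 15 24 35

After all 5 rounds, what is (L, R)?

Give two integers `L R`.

Answer: 153 11

Derivation:
Round 1 (k=40): L=185 R=88
Round 2 (k=45): L=88 R=198
Round 3 (k=15): L=198 R=249
Round 4 (k=24): L=249 R=153
Round 5 (k=35): L=153 R=11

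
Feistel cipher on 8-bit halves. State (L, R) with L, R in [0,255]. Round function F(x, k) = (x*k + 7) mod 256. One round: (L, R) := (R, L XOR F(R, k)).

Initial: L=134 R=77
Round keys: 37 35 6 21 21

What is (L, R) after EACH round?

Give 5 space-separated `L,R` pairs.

Answer: 77,174 174,156 156,1 1,128 128,134

Derivation:
Round 1 (k=37): L=77 R=174
Round 2 (k=35): L=174 R=156
Round 3 (k=6): L=156 R=1
Round 4 (k=21): L=1 R=128
Round 5 (k=21): L=128 R=134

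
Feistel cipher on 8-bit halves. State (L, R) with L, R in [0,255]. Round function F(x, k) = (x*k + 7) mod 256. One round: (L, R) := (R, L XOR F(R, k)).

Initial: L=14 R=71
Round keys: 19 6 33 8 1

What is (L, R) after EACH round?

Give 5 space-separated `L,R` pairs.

Round 1 (k=19): L=71 R=66
Round 2 (k=6): L=66 R=212
Round 3 (k=33): L=212 R=25
Round 4 (k=8): L=25 R=27
Round 5 (k=1): L=27 R=59

Answer: 71,66 66,212 212,25 25,27 27,59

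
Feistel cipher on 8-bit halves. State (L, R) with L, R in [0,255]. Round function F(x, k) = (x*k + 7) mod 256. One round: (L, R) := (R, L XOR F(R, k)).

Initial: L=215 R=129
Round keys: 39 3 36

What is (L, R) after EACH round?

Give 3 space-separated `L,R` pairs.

Round 1 (k=39): L=129 R=121
Round 2 (k=3): L=121 R=243
Round 3 (k=36): L=243 R=74

Answer: 129,121 121,243 243,74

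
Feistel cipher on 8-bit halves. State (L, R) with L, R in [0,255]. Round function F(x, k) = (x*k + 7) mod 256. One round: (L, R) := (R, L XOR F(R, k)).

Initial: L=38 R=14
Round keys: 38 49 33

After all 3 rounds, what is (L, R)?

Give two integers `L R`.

Answer: 186 60

Derivation:
Round 1 (k=38): L=14 R=61
Round 2 (k=49): L=61 R=186
Round 3 (k=33): L=186 R=60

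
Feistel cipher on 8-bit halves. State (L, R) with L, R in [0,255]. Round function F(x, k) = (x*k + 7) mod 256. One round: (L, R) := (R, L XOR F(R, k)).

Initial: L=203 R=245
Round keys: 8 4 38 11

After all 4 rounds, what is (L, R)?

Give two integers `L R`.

Round 1 (k=8): L=245 R=100
Round 2 (k=4): L=100 R=98
Round 3 (k=38): L=98 R=247
Round 4 (k=11): L=247 R=198

Answer: 247 198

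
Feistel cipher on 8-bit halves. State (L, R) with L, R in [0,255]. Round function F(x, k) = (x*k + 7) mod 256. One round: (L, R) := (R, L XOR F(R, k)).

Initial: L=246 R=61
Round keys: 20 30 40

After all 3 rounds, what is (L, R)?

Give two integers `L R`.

Round 1 (k=20): L=61 R=61
Round 2 (k=30): L=61 R=16
Round 3 (k=40): L=16 R=186

Answer: 16 186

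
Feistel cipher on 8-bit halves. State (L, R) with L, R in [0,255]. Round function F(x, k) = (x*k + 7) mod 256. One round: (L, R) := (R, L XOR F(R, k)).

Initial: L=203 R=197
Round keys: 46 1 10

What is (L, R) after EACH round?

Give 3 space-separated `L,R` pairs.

Answer: 197,166 166,104 104,177

Derivation:
Round 1 (k=46): L=197 R=166
Round 2 (k=1): L=166 R=104
Round 3 (k=10): L=104 R=177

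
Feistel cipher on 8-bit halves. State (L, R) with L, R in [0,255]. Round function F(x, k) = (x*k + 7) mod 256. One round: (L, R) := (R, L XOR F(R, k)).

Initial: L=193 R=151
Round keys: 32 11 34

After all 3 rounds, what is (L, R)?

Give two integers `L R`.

Round 1 (k=32): L=151 R=38
Round 2 (k=11): L=38 R=62
Round 3 (k=34): L=62 R=101

Answer: 62 101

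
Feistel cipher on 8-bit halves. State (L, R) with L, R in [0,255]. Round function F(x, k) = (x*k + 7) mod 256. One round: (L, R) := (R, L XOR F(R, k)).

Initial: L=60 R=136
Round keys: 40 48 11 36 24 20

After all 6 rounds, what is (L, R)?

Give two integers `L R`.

Round 1 (k=40): L=136 R=123
Round 2 (k=48): L=123 R=159
Round 3 (k=11): L=159 R=167
Round 4 (k=36): L=167 R=28
Round 5 (k=24): L=28 R=0
Round 6 (k=20): L=0 R=27

Answer: 0 27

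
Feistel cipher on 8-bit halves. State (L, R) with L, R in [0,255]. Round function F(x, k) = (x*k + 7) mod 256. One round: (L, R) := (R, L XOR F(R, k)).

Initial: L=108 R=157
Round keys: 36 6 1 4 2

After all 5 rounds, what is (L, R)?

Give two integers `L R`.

Round 1 (k=36): L=157 R=119
Round 2 (k=6): L=119 R=76
Round 3 (k=1): L=76 R=36
Round 4 (k=4): L=36 R=219
Round 5 (k=2): L=219 R=153

Answer: 219 153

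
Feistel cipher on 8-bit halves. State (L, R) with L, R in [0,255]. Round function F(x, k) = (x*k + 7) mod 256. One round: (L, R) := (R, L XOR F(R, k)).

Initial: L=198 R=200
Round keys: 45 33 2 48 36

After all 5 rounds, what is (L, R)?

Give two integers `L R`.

Round 1 (k=45): L=200 R=233
Round 2 (k=33): L=233 R=216
Round 3 (k=2): L=216 R=94
Round 4 (k=48): L=94 R=127
Round 5 (k=36): L=127 R=189

Answer: 127 189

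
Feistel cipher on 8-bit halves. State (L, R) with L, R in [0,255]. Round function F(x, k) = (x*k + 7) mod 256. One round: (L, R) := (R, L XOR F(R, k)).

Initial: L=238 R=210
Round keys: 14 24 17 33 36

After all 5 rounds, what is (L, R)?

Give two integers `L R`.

Round 1 (k=14): L=210 R=109
Round 2 (k=24): L=109 R=237
Round 3 (k=17): L=237 R=169
Round 4 (k=33): L=169 R=61
Round 5 (k=36): L=61 R=50

Answer: 61 50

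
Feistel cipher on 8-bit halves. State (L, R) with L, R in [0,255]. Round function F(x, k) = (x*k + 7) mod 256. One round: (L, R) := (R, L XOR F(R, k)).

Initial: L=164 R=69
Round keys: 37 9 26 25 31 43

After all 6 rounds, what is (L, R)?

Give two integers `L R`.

Round 1 (k=37): L=69 R=164
Round 2 (k=9): L=164 R=142
Round 3 (k=26): L=142 R=215
Round 4 (k=25): L=215 R=136
Round 5 (k=31): L=136 R=168
Round 6 (k=43): L=168 R=183

Answer: 168 183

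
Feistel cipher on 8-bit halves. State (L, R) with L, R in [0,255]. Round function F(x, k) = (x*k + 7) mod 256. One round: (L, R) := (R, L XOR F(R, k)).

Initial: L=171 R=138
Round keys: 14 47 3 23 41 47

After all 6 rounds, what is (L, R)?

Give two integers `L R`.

Answer: 125 214

Derivation:
Round 1 (k=14): L=138 R=56
Round 2 (k=47): L=56 R=197
Round 3 (k=3): L=197 R=110
Round 4 (k=23): L=110 R=44
Round 5 (k=41): L=44 R=125
Round 6 (k=47): L=125 R=214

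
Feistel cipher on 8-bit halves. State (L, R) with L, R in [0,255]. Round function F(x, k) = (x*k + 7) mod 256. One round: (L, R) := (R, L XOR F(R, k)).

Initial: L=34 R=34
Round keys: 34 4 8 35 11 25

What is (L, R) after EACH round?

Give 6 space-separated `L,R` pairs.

Round 1 (k=34): L=34 R=169
Round 2 (k=4): L=169 R=137
Round 3 (k=8): L=137 R=230
Round 4 (k=35): L=230 R=240
Round 5 (k=11): L=240 R=177
Round 6 (k=25): L=177 R=160

Answer: 34,169 169,137 137,230 230,240 240,177 177,160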